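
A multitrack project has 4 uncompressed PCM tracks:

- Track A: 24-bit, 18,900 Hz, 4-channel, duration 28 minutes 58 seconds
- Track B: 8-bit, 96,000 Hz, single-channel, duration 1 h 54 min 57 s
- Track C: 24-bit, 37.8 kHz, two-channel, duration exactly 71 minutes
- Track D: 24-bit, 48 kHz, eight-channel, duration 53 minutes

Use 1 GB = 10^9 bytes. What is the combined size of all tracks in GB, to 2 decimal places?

5.69 GB

Track A: 28 minutes 58 seconds = 1,738 s; 18,900 × 1,738 × 3 × 4 = 394,178,400 bytes.
Track B: 1 h 54 min 57 s = 6,897 s; 96,000 × 6,897 × 1 × 1 = 662,112,000 bytes.
Track C: exactly 71 minutes = 4,260 s; 37,800 × 4,260 × 3 × 2 = 966,168,000 bytes.
Track D: 53 minutes = 3,180 s; 48,000 × 3,180 × 3 × 8 = 3,663,360,000 bytes.
Total = 5,685,818,400 bytes = 5.69 GB.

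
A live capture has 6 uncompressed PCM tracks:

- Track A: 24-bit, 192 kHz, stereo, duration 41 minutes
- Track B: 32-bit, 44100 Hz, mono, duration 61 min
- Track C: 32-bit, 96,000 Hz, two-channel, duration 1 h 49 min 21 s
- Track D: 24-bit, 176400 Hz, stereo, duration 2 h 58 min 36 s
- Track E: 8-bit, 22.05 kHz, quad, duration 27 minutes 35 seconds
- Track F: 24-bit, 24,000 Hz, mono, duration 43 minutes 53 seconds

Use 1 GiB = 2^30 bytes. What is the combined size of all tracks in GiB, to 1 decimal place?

18.8 GiB

Track A: 41 minutes = 2,460 s; 192,000 × 2,460 × 3 × 2 = 2,833,920,000 bytes.
Track B: 61 min = 3,660 s; 44,100 × 3,660 × 4 × 1 = 645,624,000 bytes.
Track C: 1 h 49 min 21 s = 6,561 s; 96,000 × 6,561 × 4 × 2 = 5,038,848,000 bytes.
Track D: 2 h 58 min 36 s = 10,716 s; 176,400 × 10,716 × 3 × 2 = 11,341,814,400 bytes.
Track E: 27 minutes 35 seconds = 1,655 s; 22,050 × 1,655 × 1 × 4 = 145,971,000 bytes.
Track F: 43 minutes 53 seconds = 2,633 s; 24,000 × 2,633 × 3 × 1 = 189,576,000 bytes.
Total = 20,195,753,400 bytes = 18.8 GiB.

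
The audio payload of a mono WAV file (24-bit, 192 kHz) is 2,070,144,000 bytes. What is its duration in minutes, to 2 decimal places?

59.90 minutes

Byte rate = 192,000 × 3 × 1 = 576,000 bytes/s.
Duration = 2,070,144,000 / 576,000 = 3,594 s.
3,594 s / 60 = 59.90 minutes.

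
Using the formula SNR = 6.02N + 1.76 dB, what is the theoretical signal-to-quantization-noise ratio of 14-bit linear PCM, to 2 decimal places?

86.04 dB

6.02 × 14 + 1.76 = 86.04 dB.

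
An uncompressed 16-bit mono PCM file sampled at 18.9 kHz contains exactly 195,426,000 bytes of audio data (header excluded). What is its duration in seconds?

5,170 seconds

Byte rate = 18,900 × 2 × 1 = 37,800 bytes/s.
Duration = 195,426,000 / 37,800 = 5,170 s.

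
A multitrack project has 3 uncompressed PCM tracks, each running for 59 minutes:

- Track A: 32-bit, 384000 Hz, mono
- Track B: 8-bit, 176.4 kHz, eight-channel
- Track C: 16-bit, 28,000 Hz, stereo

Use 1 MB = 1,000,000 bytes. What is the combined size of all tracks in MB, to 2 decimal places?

59 minutes = 3,540 s.
Track A: 384,000 × 3,540 × 4 × 1 = 5,437,440,000 bytes.
Track B: 176,400 × 3,540 × 1 × 8 = 4,995,648,000 bytes.
Track C: 28,000 × 3,540 × 2 × 2 = 396,480,000 bytes.
Total = 10,829,568,000 bytes = 10829.57 MB.

10829.57 MB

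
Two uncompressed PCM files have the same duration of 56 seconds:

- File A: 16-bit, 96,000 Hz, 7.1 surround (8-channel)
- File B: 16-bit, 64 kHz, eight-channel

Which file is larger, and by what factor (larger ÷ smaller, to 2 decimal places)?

File A, by a factor of 1.50

File A: 96,000 × 2 × 8 = 1,536,000 bytes/s.
File B: 64,000 × 2 × 8 = 1,024,000 bytes/s.
File A is larger; ratio = 86,016,000 / 57,344,000 = 1.50.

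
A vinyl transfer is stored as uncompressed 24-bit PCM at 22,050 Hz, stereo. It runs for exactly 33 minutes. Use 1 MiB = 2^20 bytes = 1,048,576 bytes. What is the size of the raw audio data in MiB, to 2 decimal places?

Duration = exactly 33 minutes = 1,980 s.
Bytes = 22,050 samples/s × 1,980 s × 3 bytes/sample × 2 ch = 261,954,000 bytes.
261,954,000 / 1,048,576 = 249.82 MiB.

249.82 MiB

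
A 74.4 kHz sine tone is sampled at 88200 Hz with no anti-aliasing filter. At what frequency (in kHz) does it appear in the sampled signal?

Nyquist = 88,200/2 = 44,100 Hz; 74,400 Hz exceeds it.
Alias = |74,400 − 1×88,200| = |74,400 − 88,200| = 13,800 Hz = 13.8 kHz.

13.8 kHz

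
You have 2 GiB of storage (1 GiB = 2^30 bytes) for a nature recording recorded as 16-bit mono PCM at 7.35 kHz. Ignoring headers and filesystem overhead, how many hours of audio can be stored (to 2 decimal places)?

40.58 hours

Uncompressed byte rate = 7,350 × 2 × 1 = 14,700 bytes/s.
Capacity = 2 × 1,073,741,824 = 2,147,483,648 bytes.
2,147,483,648 / 14,700 ≈ 146087.32 s → 40.58 hours.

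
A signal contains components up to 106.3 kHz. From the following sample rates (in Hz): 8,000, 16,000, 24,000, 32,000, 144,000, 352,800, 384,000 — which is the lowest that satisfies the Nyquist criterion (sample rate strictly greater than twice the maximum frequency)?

Need sample rate > 2 × 106,300 = 212,600 Hz.
Lowest listed rate above 212,600 Hz is 352,800 Hz.

352,800 Hz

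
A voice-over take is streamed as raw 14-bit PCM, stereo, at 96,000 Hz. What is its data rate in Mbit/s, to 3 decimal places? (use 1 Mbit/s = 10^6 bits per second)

Bit rate = 96,000 × 14 × 2 = 2,688,000 bits/s.
= 2.688 Mbit/s.

2.688 Mbit/s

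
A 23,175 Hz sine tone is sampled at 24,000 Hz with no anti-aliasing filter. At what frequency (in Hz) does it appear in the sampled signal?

825 Hz

Nyquist = 24,000/2 = 12,000 Hz; 23,175 Hz exceeds it.
Alias = |23,175 − 1×24,000| = |23,175 − 24,000| = 825 Hz.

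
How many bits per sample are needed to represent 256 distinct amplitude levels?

log2(256) = 8.

8 bits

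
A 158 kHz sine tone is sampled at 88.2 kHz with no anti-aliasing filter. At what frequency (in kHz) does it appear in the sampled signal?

Nyquist = 88,200/2 = 44,100 Hz; 158,000 Hz exceeds it.
Alias = |158,000 − 2×88,200| = |158,000 − 176,400| = 18,400 Hz = 18.4 kHz.

18.4 kHz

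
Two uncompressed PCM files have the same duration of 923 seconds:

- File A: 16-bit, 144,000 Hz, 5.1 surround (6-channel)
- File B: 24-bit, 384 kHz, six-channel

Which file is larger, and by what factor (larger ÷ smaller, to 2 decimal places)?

File A: 144,000 × 2 × 6 = 1,728,000 bytes/s.
File B: 384,000 × 3 × 6 = 6,912,000 bytes/s.
File B is larger; ratio = 6,379,776,000 / 1,594,944,000 = 4.00.

File B, by a factor of 4.00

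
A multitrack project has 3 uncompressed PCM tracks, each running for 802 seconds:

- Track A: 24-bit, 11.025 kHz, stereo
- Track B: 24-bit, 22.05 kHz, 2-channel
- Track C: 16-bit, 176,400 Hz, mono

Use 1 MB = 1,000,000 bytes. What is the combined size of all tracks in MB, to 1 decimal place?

442.1 MB

Track A: 11,025 × 802 × 3 × 2 = 53,052,300 bytes.
Track B: 22,050 × 802 × 3 × 2 = 106,104,600 bytes.
Track C: 176,400 × 802 × 2 × 1 = 282,945,600 bytes.
Total = 442,102,500 bytes = 442.1 MB.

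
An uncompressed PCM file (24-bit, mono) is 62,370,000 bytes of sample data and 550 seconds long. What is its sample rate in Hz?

37,800 Hz

Bytes = sample_rate × seconds × bytes_per_sample × channels.
sample_rate = 62,370,000 / (550 × 3 × 1) = 62,370,000 / 1,650 = 37,800 Hz.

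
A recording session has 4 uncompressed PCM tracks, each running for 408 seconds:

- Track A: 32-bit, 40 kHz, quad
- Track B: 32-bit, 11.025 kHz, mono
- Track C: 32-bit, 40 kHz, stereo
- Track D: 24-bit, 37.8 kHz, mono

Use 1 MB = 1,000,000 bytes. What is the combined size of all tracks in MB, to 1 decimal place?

Track A: 40,000 × 408 × 4 × 4 = 261,120,000 bytes.
Track B: 11,025 × 408 × 4 × 1 = 17,992,800 bytes.
Track C: 40,000 × 408 × 4 × 2 = 130,560,000 bytes.
Track D: 37,800 × 408 × 3 × 1 = 46,267,200 bytes.
Total = 455,940,000 bytes = 455.9 MB.

455.9 MB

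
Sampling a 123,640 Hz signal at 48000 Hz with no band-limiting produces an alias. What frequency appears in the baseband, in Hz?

Nyquist = 48,000/2 = 24,000 Hz; 123,640 Hz exceeds it.
Alias = |123,640 − 3×48,000| = |123,640 − 144,000| = 20,360 Hz.

20,360 Hz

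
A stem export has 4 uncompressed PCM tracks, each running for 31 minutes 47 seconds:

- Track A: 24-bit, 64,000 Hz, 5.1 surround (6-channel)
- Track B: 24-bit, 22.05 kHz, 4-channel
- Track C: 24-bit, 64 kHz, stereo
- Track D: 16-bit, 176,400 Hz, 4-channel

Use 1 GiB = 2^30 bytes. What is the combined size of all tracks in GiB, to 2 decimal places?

5.70 GiB

31 minutes 47 seconds = 1,907 s.
Track A: 64,000 × 1,907 × 3 × 6 = 2,196,864,000 bytes.
Track B: 22,050 × 1,907 × 3 × 4 = 504,592,200 bytes.
Track C: 64,000 × 1,907 × 3 × 2 = 732,288,000 bytes.
Track D: 176,400 × 1,907 × 2 × 4 = 2,691,158,400 bytes.
Total = 6,124,902,600 bytes = 5.70 GiB.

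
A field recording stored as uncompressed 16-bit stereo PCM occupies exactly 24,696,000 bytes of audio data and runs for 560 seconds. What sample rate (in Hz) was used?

Bytes = sample_rate × seconds × bytes_per_sample × channels.
sample_rate = 24,696,000 / (560 × 2 × 2) = 24,696,000 / 2,240 = 11,025 Hz.

11,025 Hz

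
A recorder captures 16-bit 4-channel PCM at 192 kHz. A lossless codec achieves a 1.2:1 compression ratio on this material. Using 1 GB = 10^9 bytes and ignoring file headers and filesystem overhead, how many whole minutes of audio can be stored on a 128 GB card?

1,666 minutes

Uncompressed byte rate = 192,000 × 2 × 4 = 1,536,000 bytes/s.
After 1.2:1 compression, effective rate ≈ 1280000 bytes/s.
Capacity = 128 × 1,000,000,000 = 128,000,000,000 bytes.
128,000,000,000 / effective rate ≈ 100000 s → 1,666 minutes.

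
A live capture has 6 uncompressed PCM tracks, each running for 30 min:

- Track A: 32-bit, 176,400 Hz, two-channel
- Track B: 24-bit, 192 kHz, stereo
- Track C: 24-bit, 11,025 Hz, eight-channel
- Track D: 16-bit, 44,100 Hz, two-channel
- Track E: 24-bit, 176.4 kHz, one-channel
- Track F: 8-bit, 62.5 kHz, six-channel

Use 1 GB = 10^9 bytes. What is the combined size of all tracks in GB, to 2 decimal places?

30 min = 1,800 s.
Track A: 176,400 × 1,800 × 4 × 2 = 2,540,160,000 bytes.
Track B: 192,000 × 1,800 × 3 × 2 = 2,073,600,000 bytes.
Track C: 11,025 × 1,800 × 3 × 8 = 476,280,000 bytes.
Track D: 44,100 × 1,800 × 2 × 2 = 317,520,000 bytes.
Track E: 176,400 × 1,800 × 3 × 1 = 952,560,000 bytes.
Track F: 62,500 × 1,800 × 1 × 6 = 675,000,000 bytes.
Total = 7,035,120,000 bytes = 7.04 GB.

7.04 GB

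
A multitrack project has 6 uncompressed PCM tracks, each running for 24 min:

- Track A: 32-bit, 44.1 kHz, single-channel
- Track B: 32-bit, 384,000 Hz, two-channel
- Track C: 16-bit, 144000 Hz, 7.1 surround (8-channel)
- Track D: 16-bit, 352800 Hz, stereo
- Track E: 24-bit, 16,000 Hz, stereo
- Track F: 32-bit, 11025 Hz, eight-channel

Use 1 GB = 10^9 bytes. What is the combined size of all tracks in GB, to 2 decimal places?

10.67 GB

24 min = 1,440 s.
Track A: 44,100 × 1,440 × 4 × 1 = 254,016,000 bytes.
Track B: 384,000 × 1,440 × 4 × 2 = 4,423,680,000 bytes.
Track C: 144,000 × 1,440 × 2 × 8 = 3,317,760,000 bytes.
Track D: 352,800 × 1,440 × 2 × 2 = 2,032,128,000 bytes.
Track E: 16,000 × 1,440 × 3 × 2 = 138,240,000 bytes.
Track F: 11,025 × 1,440 × 4 × 8 = 508,032,000 bytes.
Total = 10,673,856,000 bytes = 10.67 GB.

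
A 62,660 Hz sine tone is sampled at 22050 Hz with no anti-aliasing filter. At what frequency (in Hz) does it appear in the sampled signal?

3,490 Hz

Nyquist = 22,050/2 = 11,025 Hz; 62,660 Hz exceeds it.
Alias = |62,660 − 3×22,050| = |62,660 − 66,150| = 3,490 Hz.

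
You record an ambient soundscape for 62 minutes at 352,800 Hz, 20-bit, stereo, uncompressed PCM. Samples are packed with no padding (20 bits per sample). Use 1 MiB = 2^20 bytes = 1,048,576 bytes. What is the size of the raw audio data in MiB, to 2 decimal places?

Duration = 62 minutes = 3,720 s.
Bits = 352,800 × 3,720 × 20 × 2 = 52,496,640,000 bits = 6,562,080,000 bytes.
6,562,080,000 / 1,048,576 = 6258.09 MiB.

6258.09 MiB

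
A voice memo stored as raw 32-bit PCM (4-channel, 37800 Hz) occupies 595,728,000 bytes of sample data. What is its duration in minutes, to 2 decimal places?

Byte rate = 37,800 × 4 × 4 = 604,800 bytes/s.
Duration = 595,728,000 / 604,800 = 985 s.
985 s / 60 = 16.42 minutes.

16.42 minutes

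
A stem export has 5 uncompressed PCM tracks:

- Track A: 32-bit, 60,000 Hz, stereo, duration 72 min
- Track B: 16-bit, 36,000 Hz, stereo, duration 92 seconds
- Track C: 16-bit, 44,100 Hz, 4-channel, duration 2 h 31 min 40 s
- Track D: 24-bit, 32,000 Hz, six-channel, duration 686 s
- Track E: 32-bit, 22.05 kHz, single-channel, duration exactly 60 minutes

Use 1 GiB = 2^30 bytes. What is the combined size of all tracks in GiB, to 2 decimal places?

5.60 GiB

Track A: 72 min = 4,320 s; 60,000 × 4,320 × 4 × 2 = 2,073,600,000 bytes.
Track B: 36,000 × 92 × 2 × 2 = 13,248,000 bytes.
Track C: 2 h 31 min 40 s = 9,100 s; 44,100 × 9,100 × 2 × 4 = 3,210,480,000 bytes.
Track D: 32,000 × 686 × 3 × 6 = 395,136,000 bytes.
Track E: exactly 60 minutes = 3,600 s; 22,050 × 3,600 × 4 × 1 = 317,520,000 bytes.
Total = 6,009,984,000 bytes = 5.60 GiB.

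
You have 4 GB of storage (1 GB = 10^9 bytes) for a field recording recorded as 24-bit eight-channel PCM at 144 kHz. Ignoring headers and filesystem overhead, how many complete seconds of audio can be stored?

1,157 seconds

Uncompressed byte rate = 144,000 × 3 × 8 = 3,456,000 bytes/s.
Capacity = 4 × 1,000,000,000 = 4,000,000,000 bytes.
4,000,000,000 / 3,456,000 ≈ 1157.41 s → 1,157 seconds.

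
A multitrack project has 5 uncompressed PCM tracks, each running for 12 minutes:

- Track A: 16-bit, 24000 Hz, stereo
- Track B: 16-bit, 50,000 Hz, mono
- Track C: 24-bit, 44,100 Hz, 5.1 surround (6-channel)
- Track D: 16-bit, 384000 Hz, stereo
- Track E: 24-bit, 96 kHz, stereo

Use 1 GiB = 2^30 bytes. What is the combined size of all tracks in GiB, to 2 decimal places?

2.08 GiB

12 minutes = 720 s.
Track A: 24,000 × 720 × 2 × 2 = 69,120,000 bytes.
Track B: 50,000 × 720 × 2 × 1 = 72,000,000 bytes.
Track C: 44,100 × 720 × 3 × 6 = 571,536,000 bytes.
Track D: 384,000 × 720 × 2 × 2 = 1,105,920,000 bytes.
Track E: 96,000 × 720 × 3 × 2 = 414,720,000 bytes.
Total = 2,233,296,000 bytes = 2.08 GiB.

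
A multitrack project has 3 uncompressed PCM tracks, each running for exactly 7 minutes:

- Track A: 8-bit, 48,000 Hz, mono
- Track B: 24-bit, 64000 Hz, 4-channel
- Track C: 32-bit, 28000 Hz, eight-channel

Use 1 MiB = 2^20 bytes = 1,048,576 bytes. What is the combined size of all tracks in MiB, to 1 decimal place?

685.7 MiB

exactly 7 minutes = 420 s.
Track A: 48,000 × 420 × 1 × 1 = 20,160,000 bytes.
Track B: 64,000 × 420 × 3 × 4 = 322,560,000 bytes.
Track C: 28,000 × 420 × 4 × 8 = 376,320,000 bytes.
Total = 719,040,000 bytes = 685.7 MiB.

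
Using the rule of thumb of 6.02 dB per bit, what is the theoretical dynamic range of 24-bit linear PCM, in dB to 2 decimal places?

144.48 dB

24 × 6.02 = 144.48 dB.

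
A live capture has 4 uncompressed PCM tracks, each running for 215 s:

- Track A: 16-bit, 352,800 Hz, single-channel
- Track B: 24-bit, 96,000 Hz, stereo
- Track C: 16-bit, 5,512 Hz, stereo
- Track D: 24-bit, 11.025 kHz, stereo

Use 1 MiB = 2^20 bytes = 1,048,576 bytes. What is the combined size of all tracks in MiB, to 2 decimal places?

Track A: 352,800 × 215 × 2 × 1 = 151,704,000 bytes.
Track B: 96,000 × 215 × 3 × 2 = 123,840,000 bytes.
Track C: 5,512 × 215 × 2 × 2 = 4,740,320 bytes.
Track D: 11,025 × 215 × 3 × 2 = 14,222,250 bytes.
Total = 294,506,570 bytes = 280.86 MiB.

280.86 MiB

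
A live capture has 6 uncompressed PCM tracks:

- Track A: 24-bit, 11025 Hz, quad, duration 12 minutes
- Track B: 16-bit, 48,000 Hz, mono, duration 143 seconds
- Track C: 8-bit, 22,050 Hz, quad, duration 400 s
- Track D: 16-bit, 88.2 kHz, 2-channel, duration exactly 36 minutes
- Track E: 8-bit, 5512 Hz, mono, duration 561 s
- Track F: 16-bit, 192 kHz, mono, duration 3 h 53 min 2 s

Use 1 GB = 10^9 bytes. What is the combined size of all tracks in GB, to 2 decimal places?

6.28 GB

Track A: 12 minutes = 720 s; 11,025 × 720 × 3 × 4 = 95,256,000 bytes.
Track B: 48,000 × 143 × 2 × 1 = 13,728,000 bytes.
Track C: 22,050 × 400 × 1 × 4 = 35,280,000 bytes.
Track D: exactly 36 minutes = 2,160 s; 88,200 × 2,160 × 2 × 2 = 762,048,000 bytes.
Track E: 5,512 × 561 × 1 × 1 = 3,092,232 bytes.
Track F: 3 h 53 min 2 s = 13,982 s; 192,000 × 13,982 × 2 × 1 = 5,369,088,000 bytes.
Total = 6,278,492,232 bytes = 6.28 GB.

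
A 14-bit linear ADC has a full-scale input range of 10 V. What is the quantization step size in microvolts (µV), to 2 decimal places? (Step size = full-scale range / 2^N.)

10 V / 2^14 = 10 / 16,384 V = 610.35 µV.

610.35 µV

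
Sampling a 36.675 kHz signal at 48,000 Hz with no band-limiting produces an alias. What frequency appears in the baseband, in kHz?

11.325 kHz

Nyquist = 48,000/2 = 24,000 Hz; 36,675 Hz exceeds it.
Alias = |36,675 − 1×48,000| = |36,675 − 48,000| = 11,325 Hz = 11.325 kHz.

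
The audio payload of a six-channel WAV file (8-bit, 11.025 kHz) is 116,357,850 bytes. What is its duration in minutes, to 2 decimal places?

Byte rate = 11,025 × 1 × 6 = 66,150 bytes/s.
Duration = 116,357,850 / 66,150 = 1,759 s.
1,759 s / 60 = 29.32 minutes.

29.32 minutes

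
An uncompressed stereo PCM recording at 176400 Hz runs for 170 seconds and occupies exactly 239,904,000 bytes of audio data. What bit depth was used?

32 bits

Bytes per sample = 239,904,000 / (176,400 × 170 × 2) = 239,904,000 / 59,976,000 = 4.
Bit depth = 4 × 8 = 32 bits.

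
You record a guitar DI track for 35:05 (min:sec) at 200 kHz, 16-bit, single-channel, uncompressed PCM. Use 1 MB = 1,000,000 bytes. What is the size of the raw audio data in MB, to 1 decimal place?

842.0 MB

Duration = 35:05 (min:sec) = 2,105 s.
Bytes = 200,000 samples/s × 2,105 s × 2 bytes/sample × 1 ch = 842,000,000 bytes.
842,000,000 / 1,000,000 = 842.0 MB.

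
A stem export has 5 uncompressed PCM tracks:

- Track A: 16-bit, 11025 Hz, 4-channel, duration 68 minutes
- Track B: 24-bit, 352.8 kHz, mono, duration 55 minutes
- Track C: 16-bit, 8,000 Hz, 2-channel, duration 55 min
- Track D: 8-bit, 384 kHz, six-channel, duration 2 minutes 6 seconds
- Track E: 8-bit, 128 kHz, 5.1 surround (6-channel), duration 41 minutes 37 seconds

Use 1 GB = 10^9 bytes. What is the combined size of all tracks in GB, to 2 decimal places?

Track A: 68 minutes = 4,080 s; 11,025 × 4,080 × 2 × 4 = 359,856,000 bytes.
Track B: 55 minutes = 3,300 s; 352,800 × 3,300 × 3 × 1 = 3,492,720,000 bytes.
Track C: 55 min = 3,300 s; 8,000 × 3,300 × 2 × 2 = 105,600,000 bytes.
Track D: 2 minutes 6 seconds = 126 s; 384,000 × 126 × 1 × 6 = 290,304,000 bytes.
Track E: 41 minutes 37 seconds = 2,497 s; 128,000 × 2,497 × 1 × 6 = 1,917,696,000 bytes.
Total = 6,166,176,000 bytes = 6.17 GB.

6.17 GB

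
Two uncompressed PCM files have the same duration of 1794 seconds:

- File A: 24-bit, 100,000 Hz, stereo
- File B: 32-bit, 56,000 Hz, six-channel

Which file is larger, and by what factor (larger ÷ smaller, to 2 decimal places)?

File B, by a factor of 2.24

File A: 100,000 × 3 × 2 = 600,000 bytes/s.
File B: 56,000 × 4 × 6 = 1,344,000 bytes/s.
File B is larger; ratio = 2,411,136,000 / 1,076,400,000 = 2.24.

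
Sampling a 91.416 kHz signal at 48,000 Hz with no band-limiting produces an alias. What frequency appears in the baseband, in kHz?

4.584 kHz

Nyquist = 48,000/2 = 24,000 Hz; 91,416 Hz exceeds it.
Alias = |91,416 − 2×48,000| = |91,416 − 96,000| = 4,584 Hz = 4.584 kHz.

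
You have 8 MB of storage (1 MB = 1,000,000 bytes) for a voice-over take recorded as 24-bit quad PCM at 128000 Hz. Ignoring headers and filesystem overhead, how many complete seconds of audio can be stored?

Uncompressed byte rate = 128,000 × 3 × 4 = 1,536,000 bytes/s.
Capacity = 8 × 1,000,000 = 8,000,000 bytes.
8,000,000 / 1,536,000 ≈ 5.21 s → 5 seconds.

5 seconds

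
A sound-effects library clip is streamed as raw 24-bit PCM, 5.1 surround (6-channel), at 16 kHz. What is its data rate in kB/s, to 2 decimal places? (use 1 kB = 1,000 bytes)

288.00 kB/s

Bit rate = 16,000 × 24 × 6 = 2,304,000 bits/s.
2,304,000 / 8 = 288,000 B/s = 288.00 kB/s.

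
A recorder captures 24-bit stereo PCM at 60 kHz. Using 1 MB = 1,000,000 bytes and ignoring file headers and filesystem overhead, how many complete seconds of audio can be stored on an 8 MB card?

22 seconds

Uncompressed byte rate = 60,000 × 3 × 2 = 360,000 bytes/s.
Capacity = 8 × 1,000,000 = 8,000,000 bytes.
8,000,000 / 360,000 ≈ 22.22 s → 22 seconds.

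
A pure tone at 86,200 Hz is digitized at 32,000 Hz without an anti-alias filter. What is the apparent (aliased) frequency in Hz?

Nyquist = 32,000/2 = 16,000 Hz; 86,200 Hz exceeds it.
Alias = |86,200 − 3×32,000| = |86,200 − 96,000| = 9,800 Hz.

9,800 Hz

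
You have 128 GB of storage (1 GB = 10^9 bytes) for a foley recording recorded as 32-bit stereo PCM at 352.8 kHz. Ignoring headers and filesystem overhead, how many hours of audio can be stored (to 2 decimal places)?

Uncompressed byte rate = 352,800 × 4 × 2 = 2,822,400 bytes/s.
Capacity = 128 × 1,000,000,000 = 128,000,000,000 bytes.
128,000,000,000 / 2,822,400 ≈ 45351.47 s → 12.60 hours.

12.60 hours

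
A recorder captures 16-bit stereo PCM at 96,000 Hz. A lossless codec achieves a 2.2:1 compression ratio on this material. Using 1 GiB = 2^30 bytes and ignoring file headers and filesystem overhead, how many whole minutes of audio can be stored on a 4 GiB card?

410 minutes

Uncompressed byte rate = 96,000 × 2 × 2 = 384,000 bytes/s.
After 2.2:1 compression, effective rate ≈ 174545.45 bytes/s.
Capacity = 4 × 1,073,741,824 = 4,294,967,296 bytes.
4,294,967,296 / effective rate ≈ 24606.58 s → 410 minutes.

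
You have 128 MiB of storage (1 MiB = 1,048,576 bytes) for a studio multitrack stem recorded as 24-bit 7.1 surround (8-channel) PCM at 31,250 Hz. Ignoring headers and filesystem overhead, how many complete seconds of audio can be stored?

Uncompressed byte rate = 31,250 × 3 × 8 = 750,000 bytes/s.
Capacity = 128 × 1,048,576 = 134,217,728 bytes.
134,217,728 / 750,000 ≈ 178.96 s → 178 seconds.

178 seconds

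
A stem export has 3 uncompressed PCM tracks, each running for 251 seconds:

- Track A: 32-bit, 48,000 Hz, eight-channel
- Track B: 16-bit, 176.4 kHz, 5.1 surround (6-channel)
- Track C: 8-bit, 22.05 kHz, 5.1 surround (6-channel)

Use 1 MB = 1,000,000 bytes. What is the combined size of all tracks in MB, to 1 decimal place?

Track A: 48,000 × 251 × 4 × 8 = 385,536,000 bytes.
Track B: 176,400 × 251 × 2 × 6 = 531,316,800 bytes.
Track C: 22,050 × 251 × 1 × 6 = 33,207,300 bytes.
Total = 950,060,100 bytes = 950.1 MB.

950.1 MB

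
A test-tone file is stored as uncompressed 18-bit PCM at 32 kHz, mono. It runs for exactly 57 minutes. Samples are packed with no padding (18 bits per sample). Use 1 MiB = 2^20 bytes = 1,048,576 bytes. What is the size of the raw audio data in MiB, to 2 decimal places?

Duration = exactly 57 minutes = 3,420 s.
Bits = 32,000 × 3,420 × 18 × 1 = 1,969,920,000 bits = 246,240,000 bytes.
246,240,000 / 1,048,576 = 234.83 MiB.

234.83 MiB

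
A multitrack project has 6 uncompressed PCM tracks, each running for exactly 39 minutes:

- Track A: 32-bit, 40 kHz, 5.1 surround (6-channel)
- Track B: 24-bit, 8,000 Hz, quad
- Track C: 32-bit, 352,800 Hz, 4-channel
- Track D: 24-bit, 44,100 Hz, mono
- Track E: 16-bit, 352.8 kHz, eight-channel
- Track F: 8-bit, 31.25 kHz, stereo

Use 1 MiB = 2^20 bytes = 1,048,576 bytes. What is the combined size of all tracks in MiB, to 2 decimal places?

27985.13 MiB

exactly 39 minutes = 2,340 s.
Track A: 40,000 × 2,340 × 4 × 6 = 2,246,400,000 bytes.
Track B: 8,000 × 2,340 × 3 × 4 = 224,640,000 bytes.
Track C: 352,800 × 2,340 × 4 × 4 = 13,208,832,000 bytes.
Track D: 44,100 × 2,340 × 3 × 1 = 309,582,000 bytes.
Track E: 352,800 × 2,340 × 2 × 8 = 13,208,832,000 bytes.
Track F: 31,250 × 2,340 × 1 × 2 = 146,250,000 bytes.
Total = 29,344,536,000 bytes = 27985.13 MiB.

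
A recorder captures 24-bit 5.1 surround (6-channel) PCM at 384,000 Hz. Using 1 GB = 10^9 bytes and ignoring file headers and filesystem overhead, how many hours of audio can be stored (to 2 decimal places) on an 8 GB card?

Uncompressed byte rate = 384,000 × 3 × 6 = 6,912,000 bytes/s.
Capacity = 8 × 1,000,000,000 = 8,000,000,000 bytes.
8,000,000,000 / 6,912,000 ≈ 1157.41 s → 0.32 hours.

0.32 hours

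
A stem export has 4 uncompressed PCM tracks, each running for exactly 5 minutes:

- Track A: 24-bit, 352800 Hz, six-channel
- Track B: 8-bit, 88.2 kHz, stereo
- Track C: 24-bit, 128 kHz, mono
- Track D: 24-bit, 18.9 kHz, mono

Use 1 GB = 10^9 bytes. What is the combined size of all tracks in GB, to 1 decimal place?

2.1 GB

exactly 5 minutes = 300 s.
Track A: 352,800 × 300 × 3 × 6 = 1,905,120,000 bytes.
Track B: 88,200 × 300 × 1 × 2 = 52,920,000 bytes.
Track C: 128,000 × 300 × 3 × 1 = 115,200,000 bytes.
Track D: 18,900 × 300 × 3 × 1 = 17,010,000 bytes.
Total = 2,090,250,000 bytes = 2.1 GB.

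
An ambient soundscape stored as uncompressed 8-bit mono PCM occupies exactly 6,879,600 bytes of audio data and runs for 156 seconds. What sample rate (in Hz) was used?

Bytes = sample_rate × seconds × bytes_per_sample × channels.
sample_rate = 6,879,600 / (156 × 1 × 1) = 6,879,600 / 156 = 44,100 Hz.

44,100 Hz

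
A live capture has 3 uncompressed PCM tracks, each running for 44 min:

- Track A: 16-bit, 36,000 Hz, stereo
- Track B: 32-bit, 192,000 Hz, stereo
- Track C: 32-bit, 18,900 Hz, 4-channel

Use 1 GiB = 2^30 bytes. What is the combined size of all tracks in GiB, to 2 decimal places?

4.87 GiB

44 min = 2,640 s.
Track A: 36,000 × 2,640 × 2 × 2 = 380,160,000 bytes.
Track B: 192,000 × 2,640 × 4 × 2 = 4,055,040,000 bytes.
Track C: 18,900 × 2,640 × 4 × 4 = 798,336,000 bytes.
Total = 5,233,536,000 bytes = 4.87 GiB.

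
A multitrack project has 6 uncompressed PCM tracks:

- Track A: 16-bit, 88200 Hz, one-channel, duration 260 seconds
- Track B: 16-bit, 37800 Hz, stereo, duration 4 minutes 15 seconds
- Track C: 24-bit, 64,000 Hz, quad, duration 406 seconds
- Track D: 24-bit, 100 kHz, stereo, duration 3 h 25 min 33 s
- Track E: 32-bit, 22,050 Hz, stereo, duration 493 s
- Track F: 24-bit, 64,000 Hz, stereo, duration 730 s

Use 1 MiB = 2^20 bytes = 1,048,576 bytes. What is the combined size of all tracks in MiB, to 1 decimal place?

Track A: 88,200 × 260 × 2 × 1 = 45,864,000 bytes.
Track B: 4 minutes 15 seconds = 255 s; 37,800 × 255 × 2 × 2 = 38,556,000 bytes.
Track C: 64,000 × 406 × 3 × 4 = 311,808,000 bytes.
Track D: 3 h 25 min 33 s = 12,333 s; 100,000 × 12,333 × 3 × 2 = 7,399,800,000 bytes.
Track E: 22,050 × 493 × 4 × 2 = 86,965,200 bytes.
Track F: 64,000 × 730 × 3 × 2 = 280,320,000 bytes.
Total = 8,163,313,200 bytes = 7785.1 MiB.

7785.1 MiB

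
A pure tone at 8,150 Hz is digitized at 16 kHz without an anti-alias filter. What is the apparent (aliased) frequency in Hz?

Nyquist = 16,000/2 = 8,000 Hz; 8,150 Hz exceeds it.
Alias = |8,150 − 1×16,000| = |8,150 − 16,000| = 7,850 Hz.

7,850 Hz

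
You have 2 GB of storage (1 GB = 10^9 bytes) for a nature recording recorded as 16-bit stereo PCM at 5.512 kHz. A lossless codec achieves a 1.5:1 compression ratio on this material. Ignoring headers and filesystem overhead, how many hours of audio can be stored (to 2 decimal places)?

Uncompressed byte rate = 5,512 × 2 × 2 = 22,048 bytes/s.
After 1.5:1 compression, effective rate ≈ 14698.67 bytes/s.
Capacity = 2 × 1,000,000,000 = 2,000,000,000 bytes.
2,000,000,000 / effective rate ≈ 136066.76 s → 37.80 hours.

37.80 hours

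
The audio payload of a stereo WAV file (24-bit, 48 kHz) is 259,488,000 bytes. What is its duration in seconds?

901 seconds

Byte rate = 48,000 × 3 × 2 = 288,000 bytes/s.
Duration = 259,488,000 / 288,000 = 901 s.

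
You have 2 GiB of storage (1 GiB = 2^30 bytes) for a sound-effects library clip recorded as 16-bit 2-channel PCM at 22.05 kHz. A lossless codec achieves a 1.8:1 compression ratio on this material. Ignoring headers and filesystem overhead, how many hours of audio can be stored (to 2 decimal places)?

12.17 hours

Uncompressed byte rate = 22,050 × 2 × 2 = 88,200 bytes/s.
After 1.8:1 compression, effective rate ≈ 49000 bytes/s.
Capacity = 2 × 1,073,741,824 = 2,147,483,648 bytes.
2,147,483,648 / effective rate ≈ 43826.2 s → 12.17 hours.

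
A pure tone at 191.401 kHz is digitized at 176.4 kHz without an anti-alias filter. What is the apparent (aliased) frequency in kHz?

Nyquist = 176,400/2 = 88,200 Hz; 191,401 Hz exceeds it.
Alias = |191,401 − 1×176,400| = |191,401 − 176,400| = 15,001 Hz = 15.001 kHz.

15.001 kHz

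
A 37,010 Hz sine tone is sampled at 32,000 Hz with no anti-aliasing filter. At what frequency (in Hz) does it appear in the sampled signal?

Nyquist = 32,000/2 = 16,000 Hz; 37,010 Hz exceeds it.
Alias = |37,010 − 1×32,000| = |37,010 − 32,000| = 5,010 Hz.

5,010 Hz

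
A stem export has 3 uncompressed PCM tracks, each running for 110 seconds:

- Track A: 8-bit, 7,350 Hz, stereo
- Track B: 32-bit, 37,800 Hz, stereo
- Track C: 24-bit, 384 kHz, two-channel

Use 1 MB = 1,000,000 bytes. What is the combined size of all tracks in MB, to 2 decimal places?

Track A: 7,350 × 110 × 1 × 2 = 1,617,000 bytes.
Track B: 37,800 × 110 × 4 × 2 = 33,264,000 bytes.
Track C: 384,000 × 110 × 3 × 2 = 253,440,000 bytes.
Total = 288,321,000 bytes = 288.32 MB.

288.32 MB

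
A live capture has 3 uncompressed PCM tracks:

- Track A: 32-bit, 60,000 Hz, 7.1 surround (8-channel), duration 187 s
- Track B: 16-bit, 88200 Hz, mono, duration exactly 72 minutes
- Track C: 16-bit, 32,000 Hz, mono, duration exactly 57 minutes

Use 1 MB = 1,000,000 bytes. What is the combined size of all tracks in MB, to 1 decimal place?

1340.0 MB

Track A: 60,000 × 187 × 4 × 8 = 359,040,000 bytes.
Track B: exactly 72 minutes = 4,320 s; 88,200 × 4,320 × 2 × 1 = 762,048,000 bytes.
Track C: exactly 57 minutes = 3,420 s; 32,000 × 3,420 × 2 × 1 = 218,880,000 bytes.
Total = 1,339,968,000 bytes = 1340.0 MB.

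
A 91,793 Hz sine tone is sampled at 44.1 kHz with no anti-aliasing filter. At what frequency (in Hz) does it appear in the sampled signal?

Nyquist = 44,100/2 = 22,050 Hz; 91,793 Hz exceeds it.
Alias = |91,793 − 2×44,100| = |91,793 − 88,200| = 3,593 Hz.

3,593 Hz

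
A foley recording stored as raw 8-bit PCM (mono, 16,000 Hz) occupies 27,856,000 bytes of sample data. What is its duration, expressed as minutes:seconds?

Byte rate = 16,000 × 1 × 1 = 16,000 bytes/s.
Duration = 27,856,000 / 16,000 = 1,741 s.
1,741 s = 29:01.

29:01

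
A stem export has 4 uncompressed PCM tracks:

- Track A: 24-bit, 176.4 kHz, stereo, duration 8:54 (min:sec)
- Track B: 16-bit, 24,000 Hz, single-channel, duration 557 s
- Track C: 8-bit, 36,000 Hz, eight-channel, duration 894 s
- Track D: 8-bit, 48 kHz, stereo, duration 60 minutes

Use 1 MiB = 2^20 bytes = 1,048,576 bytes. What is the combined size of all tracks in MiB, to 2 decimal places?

1139.63 MiB

Track A: 8:54 (min:sec) = 534 s; 176,400 × 534 × 3 × 2 = 565,185,600 bytes.
Track B: 24,000 × 557 × 2 × 1 = 26,736,000 bytes.
Track C: 36,000 × 894 × 1 × 8 = 257,472,000 bytes.
Track D: 60 minutes = 3,600 s; 48,000 × 3,600 × 1 × 2 = 345,600,000 bytes.
Total = 1,194,993,600 bytes = 1139.63 MiB.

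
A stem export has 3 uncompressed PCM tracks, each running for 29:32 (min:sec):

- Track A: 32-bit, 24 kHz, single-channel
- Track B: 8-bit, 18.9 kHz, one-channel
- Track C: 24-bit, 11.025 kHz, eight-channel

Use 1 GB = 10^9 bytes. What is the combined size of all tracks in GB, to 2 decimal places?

0.67 GB

29:32 (min:sec) = 1,772 s.
Track A: 24,000 × 1,772 × 4 × 1 = 170,112,000 bytes.
Track B: 18,900 × 1,772 × 1 × 1 = 33,490,800 bytes.
Track C: 11,025 × 1,772 × 3 × 8 = 468,871,200 bytes.
Total = 672,474,000 bytes = 0.67 GB.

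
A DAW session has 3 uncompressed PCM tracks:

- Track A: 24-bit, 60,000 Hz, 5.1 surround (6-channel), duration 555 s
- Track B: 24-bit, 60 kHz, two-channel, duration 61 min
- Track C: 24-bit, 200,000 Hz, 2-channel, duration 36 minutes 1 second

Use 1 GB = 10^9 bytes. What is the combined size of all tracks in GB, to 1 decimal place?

4.5 GB

Track A: 60,000 × 555 × 3 × 6 = 599,400,000 bytes.
Track B: 61 min = 3,660 s; 60,000 × 3,660 × 3 × 2 = 1,317,600,000 bytes.
Track C: 36 minutes 1 second = 2,161 s; 200,000 × 2,161 × 3 × 2 = 2,593,200,000 bytes.
Total = 4,510,200,000 bytes = 4.5 GB.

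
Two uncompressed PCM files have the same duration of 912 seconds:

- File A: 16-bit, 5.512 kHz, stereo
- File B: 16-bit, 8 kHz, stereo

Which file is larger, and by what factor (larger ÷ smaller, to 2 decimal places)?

File B, by a factor of 1.45

File A: 5,512 × 2 × 2 = 22,048 bytes/s.
File B: 8,000 × 2 × 2 = 32,000 bytes/s.
File B is larger; ratio = 29,184,000 / 20,107,776 = 1.45.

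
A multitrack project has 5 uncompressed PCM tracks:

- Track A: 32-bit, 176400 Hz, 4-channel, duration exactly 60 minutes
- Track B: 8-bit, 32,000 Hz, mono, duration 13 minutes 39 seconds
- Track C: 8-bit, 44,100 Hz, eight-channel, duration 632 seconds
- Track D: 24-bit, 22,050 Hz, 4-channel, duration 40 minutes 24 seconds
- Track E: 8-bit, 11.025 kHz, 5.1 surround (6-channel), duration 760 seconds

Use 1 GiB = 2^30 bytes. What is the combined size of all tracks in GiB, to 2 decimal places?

Track A: exactly 60 minutes = 3,600 s; 176,400 × 3,600 × 4 × 4 = 10,160,640,000 bytes.
Track B: 13 minutes 39 seconds = 819 s; 32,000 × 819 × 1 × 1 = 26,208,000 bytes.
Track C: 44,100 × 632 × 1 × 8 = 222,969,600 bytes.
Track D: 40 minutes 24 seconds = 2,424 s; 22,050 × 2,424 × 3 × 4 = 641,390,400 bytes.
Track E: 11,025 × 760 × 1 × 6 = 50,274,000 bytes.
Total = 11,101,482,000 bytes = 10.34 GiB.

10.34 GiB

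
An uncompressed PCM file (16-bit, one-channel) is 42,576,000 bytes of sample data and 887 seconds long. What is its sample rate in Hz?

24,000 Hz

Bytes = sample_rate × seconds × bytes_per_sample × channels.
sample_rate = 42,576,000 / (887 × 2 × 1) = 42,576,000 / 1,774 = 24,000 Hz.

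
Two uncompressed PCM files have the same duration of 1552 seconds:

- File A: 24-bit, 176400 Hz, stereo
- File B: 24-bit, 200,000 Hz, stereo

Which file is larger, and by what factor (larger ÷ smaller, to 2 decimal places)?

File B, by a factor of 1.13

File A: 176,400 × 3 × 2 = 1,058,400 bytes/s.
File B: 200,000 × 3 × 2 = 1,200,000 bytes/s.
File B is larger; ratio = 1,862,400,000 / 1,642,636,800 = 1.13.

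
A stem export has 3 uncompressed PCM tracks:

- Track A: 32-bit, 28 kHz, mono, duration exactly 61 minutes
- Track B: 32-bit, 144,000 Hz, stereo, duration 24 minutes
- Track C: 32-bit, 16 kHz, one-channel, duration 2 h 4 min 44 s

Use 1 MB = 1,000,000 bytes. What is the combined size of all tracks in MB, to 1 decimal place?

Track A: exactly 61 minutes = 3,660 s; 28,000 × 3,660 × 4 × 1 = 409,920,000 bytes.
Track B: 24 minutes = 1,440 s; 144,000 × 1,440 × 4 × 2 = 1,658,880,000 bytes.
Track C: 2 h 4 min 44 s = 7,484 s; 16,000 × 7,484 × 4 × 1 = 478,976,000 bytes.
Total = 2,547,776,000 bytes = 2547.8 MB.

2547.8 MB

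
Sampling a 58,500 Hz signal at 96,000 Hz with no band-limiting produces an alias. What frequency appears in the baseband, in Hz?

37,500 Hz

Nyquist = 96,000/2 = 48,000 Hz; 58,500 Hz exceeds it.
Alias = |58,500 − 1×96,000| = |58,500 − 96,000| = 37,500 Hz.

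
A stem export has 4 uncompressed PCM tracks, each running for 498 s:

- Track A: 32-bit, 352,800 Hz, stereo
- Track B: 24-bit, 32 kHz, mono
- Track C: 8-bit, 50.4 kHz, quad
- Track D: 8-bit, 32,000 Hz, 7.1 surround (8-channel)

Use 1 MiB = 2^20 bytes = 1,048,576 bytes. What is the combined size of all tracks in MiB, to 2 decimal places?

1603.36 MiB

Track A: 352,800 × 498 × 4 × 2 = 1,405,555,200 bytes.
Track B: 32,000 × 498 × 3 × 1 = 47,808,000 bytes.
Track C: 50,400 × 498 × 1 × 4 = 100,396,800 bytes.
Track D: 32,000 × 498 × 1 × 8 = 127,488,000 bytes.
Total = 1,681,248,000 bytes = 1603.36 MiB.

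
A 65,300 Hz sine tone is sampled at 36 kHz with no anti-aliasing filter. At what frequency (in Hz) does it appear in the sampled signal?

Nyquist = 36,000/2 = 18,000 Hz; 65,300 Hz exceeds it.
Alias = |65,300 − 2×36,000| = |65,300 − 72,000| = 6,700 Hz.

6,700 Hz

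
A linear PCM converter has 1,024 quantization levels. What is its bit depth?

10 bits

log2(1,024) = 10.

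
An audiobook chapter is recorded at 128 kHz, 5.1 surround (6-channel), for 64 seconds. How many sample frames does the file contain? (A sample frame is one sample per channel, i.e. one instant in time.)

128,000 samples/s × 64 s = 8,192,000 frames.

8,192,000 sample frames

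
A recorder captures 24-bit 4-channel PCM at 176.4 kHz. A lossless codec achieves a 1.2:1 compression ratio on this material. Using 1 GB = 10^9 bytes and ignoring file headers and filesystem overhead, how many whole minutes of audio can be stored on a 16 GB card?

151 minutes

Uncompressed byte rate = 176,400 × 3 × 4 = 2,116,800 bytes/s.
After 1.2:1 compression, effective rate ≈ 1764000 bytes/s.
Capacity = 16 × 1,000,000,000 = 16,000,000,000 bytes.
16,000,000,000 / effective rate ≈ 9070.29 s → 151 minutes.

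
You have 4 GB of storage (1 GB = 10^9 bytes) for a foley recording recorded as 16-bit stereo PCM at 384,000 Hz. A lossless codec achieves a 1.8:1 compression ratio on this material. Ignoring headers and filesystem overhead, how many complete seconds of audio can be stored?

Uncompressed byte rate = 384,000 × 2 × 2 = 1,536,000 bytes/s.
After 1.8:1 compression, effective rate ≈ 853333.33 bytes/s.
Capacity = 4 × 1,000,000,000 = 4,000,000,000 bytes.
4,000,000,000 / effective rate ≈ 4687.5 s → 4,687 seconds.

4,687 seconds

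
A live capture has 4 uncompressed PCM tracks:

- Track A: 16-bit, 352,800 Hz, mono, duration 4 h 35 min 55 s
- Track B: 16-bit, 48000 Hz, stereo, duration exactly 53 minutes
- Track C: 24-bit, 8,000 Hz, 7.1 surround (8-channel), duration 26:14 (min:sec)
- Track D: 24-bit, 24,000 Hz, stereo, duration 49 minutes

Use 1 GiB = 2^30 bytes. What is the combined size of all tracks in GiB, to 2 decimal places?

Track A: 4 h 35 min 55 s = 16,555 s; 352,800 × 16,555 × 2 × 1 = 11,681,208,000 bytes.
Track B: exactly 53 minutes = 3,180 s; 48,000 × 3,180 × 2 × 2 = 610,560,000 bytes.
Track C: 26:14 (min:sec) = 1,574 s; 8,000 × 1,574 × 3 × 8 = 302,208,000 bytes.
Track D: 49 minutes = 2,940 s; 24,000 × 2,940 × 3 × 2 = 423,360,000 bytes.
Total = 13,017,336,000 bytes = 12.12 GiB.

12.12 GiB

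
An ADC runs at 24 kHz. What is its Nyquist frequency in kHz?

12 kHz

Nyquist frequency = sample rate / 2 = 24,000 / 2 = 12 kHz.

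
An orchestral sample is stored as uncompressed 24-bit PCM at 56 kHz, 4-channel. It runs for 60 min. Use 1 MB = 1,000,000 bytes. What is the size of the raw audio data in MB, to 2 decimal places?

2419.20 MB

Duration = 60 min = 3,600 s.
Bytes = 56,000 samples/s × 3,600 s × 3 bytes/sample × 4 ch = 2,419,200,000 bytes.
2,419,200,000 / 1,000,000 = 2419.20 MB.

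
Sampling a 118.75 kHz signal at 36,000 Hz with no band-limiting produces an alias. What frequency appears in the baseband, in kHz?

Nyquist = 36,000/2 = 18,000 Hz; 118,750 Hz exceeds it.
Alias = |118,750 − 3×36,000| = |118,750 − 108,000| = 10,750 Hz = 10.75 kHz.

10.75 kHz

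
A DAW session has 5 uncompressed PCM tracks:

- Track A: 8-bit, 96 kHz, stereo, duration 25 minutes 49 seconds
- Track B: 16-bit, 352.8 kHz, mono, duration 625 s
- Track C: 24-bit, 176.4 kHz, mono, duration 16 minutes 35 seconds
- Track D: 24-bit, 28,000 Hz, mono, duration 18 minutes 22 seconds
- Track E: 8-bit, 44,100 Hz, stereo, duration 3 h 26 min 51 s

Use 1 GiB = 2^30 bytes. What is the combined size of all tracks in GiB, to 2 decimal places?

2.28 GiB

Track A: 25 minutes 49 seconds = 1,549 s; 96,000 × 1,549 × 1 × 2 = 297,408,000 bytes.
Track B: 352,800 × 625 × 2 × 1 = 441,000,000 bytes.
Track C: 16 minutes 35 seconds = 995 s; 176,400 × 995 × 3 × 1 = 526,554,000 bytes.
Track D: 18 minutes 22 seconds = 1,102 s; 28,000 × 1,102 × 3 × 1 = 92,568,000 bytes.
Track E: 3 h 26 min 51 s = 12,411 s; 44,100 × 12,411 × 1 × 2 = 1,094,650,200 bytes.
Total = 2,452,180,200 bytes = 2.28 GiB.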